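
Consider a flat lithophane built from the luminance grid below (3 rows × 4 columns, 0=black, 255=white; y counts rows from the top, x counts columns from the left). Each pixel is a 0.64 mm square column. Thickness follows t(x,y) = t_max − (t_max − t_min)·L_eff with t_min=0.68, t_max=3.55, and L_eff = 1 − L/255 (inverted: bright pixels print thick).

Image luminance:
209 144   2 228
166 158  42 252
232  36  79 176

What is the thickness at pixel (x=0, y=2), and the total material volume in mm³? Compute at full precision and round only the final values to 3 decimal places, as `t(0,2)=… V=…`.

span = t_max - t_min = 3.55 - 0.68 = 2.870
L(0,2) = 232, L_eff = 1 - 232/255 = 0.090196 (inverted)
t(0,2) = 3.55 - 2.870·0.090196 = 3.291
Σt over all 3·4 pixels = 175717/6375 ≈ 27.5634510
V = pitch²·Σt = 0.64²·175717/6375 = 11.290

t(0,2)=3.291 V=11.290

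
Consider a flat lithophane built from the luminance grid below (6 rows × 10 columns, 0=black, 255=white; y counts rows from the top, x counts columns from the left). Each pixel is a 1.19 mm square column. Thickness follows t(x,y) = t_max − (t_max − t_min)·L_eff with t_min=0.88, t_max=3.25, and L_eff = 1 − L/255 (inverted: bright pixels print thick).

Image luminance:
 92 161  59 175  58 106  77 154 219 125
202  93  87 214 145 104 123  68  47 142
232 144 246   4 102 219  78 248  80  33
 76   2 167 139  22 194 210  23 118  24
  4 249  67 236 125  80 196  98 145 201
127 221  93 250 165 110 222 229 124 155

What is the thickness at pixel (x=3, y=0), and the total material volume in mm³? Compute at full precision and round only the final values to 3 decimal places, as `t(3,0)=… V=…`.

span = t_max - t_min = 3.25 - 0.88 = 2.370
L(3,0) = 175, L_eff = 1 - 175/255 = 0.313725 (inverted)
t(3,0) = 3.25 - 2.370·0.313725 = 2.506
Σt over all 6·10 pixels = 1073611/8500 ≈ 126.3071765
V = pitch²·Σt = 1.19²·1073611/8500 = 178.864

t(3,0)=2.506 V=178.864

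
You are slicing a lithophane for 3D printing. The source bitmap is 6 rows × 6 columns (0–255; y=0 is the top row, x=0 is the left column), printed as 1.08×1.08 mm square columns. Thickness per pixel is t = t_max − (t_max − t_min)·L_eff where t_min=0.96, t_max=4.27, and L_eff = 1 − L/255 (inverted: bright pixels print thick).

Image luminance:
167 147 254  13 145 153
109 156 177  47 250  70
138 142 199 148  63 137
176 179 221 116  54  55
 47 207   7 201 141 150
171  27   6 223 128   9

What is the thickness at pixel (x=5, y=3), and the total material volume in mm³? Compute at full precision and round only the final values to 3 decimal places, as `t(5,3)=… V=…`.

t(5,3)=1.674 V=110.456

span = t_max - t_min = 4.27 - 0.96 = 3.310
L(5,3) = 55, L_eff = 1 - 55/255 = 0.784314 (inverted)
t(5,3) = 4.27 - 3.310·0.784314 = 1.674
Σt over all 6·6 pixels = 2414803/25500 ≈ 94.6981569
V = pitch²·Σt = 1.08²·2414803/25500 = 110.456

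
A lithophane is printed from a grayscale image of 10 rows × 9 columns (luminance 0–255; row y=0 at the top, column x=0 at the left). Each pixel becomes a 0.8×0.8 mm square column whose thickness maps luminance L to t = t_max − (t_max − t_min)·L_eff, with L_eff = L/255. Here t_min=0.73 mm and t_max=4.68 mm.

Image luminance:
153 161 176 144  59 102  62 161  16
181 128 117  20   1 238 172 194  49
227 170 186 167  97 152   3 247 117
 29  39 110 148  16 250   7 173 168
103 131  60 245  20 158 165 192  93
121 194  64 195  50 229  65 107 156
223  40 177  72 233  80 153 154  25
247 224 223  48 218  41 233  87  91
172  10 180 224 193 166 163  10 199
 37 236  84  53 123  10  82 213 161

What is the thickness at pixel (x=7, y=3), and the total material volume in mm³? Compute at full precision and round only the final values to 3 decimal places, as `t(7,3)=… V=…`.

span = t_max - t_min = 4.68 - 0.73 = 3.950
L(7,3) = 173, L_eff = 173/255 = 0.678431
t(7,3) = 4.68 - 3.950·0.678431 = 2.000
Σt over all 10·9 pixels = 408651/1700 ≈ 240.3829412
V = pitch²·Σt = 0.8²·408651/1700 = 153.845

t(7,3)=2.000 V=153.845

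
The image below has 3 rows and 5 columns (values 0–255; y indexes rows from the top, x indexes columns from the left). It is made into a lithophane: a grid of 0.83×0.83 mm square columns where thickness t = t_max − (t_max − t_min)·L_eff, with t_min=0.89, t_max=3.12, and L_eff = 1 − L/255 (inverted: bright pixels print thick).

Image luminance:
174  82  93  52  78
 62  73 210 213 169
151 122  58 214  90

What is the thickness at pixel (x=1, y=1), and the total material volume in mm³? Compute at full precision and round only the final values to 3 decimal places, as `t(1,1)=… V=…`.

span = t_max - t_min = 3.12 - 0.89 = 2.230
L(1,1) = 73, L_eff = 1 - 73/255 = 0.713725 (inverted)
t(1,1) = 3.12 - 2.230·0.713725 = 1.528
Σt over all 3·5 pixels = 187742/6375 ≈ 29.4497255
V = pitch²·Σt = 0.83²·187742/6375 = 20.288

t(1,1)=1.528 V=20.288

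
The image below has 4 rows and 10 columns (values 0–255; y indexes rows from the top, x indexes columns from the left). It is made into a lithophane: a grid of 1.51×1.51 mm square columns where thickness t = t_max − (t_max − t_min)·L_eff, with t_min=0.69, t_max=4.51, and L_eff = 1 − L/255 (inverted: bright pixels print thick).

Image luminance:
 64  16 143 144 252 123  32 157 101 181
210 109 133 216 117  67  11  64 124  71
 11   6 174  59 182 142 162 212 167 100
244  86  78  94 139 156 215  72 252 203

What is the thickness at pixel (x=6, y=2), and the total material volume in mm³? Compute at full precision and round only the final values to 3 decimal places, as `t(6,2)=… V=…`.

span = t_max - t_min = 4.51 - 0.69 = 3.820
L(6,2) = 162, L_eff = 1 - 162/255 = 0.364706 (inverted)
t(6,2) = 4.51 - 3.820·0.364706 = 3.117
Σt over all 4·10 pixels = 1323899/12750 ≈ 103.8352157
V = pitch²·Σt = 1.51²·1323899/12750 = 236.755

t(6,2)=3.117 V=236.755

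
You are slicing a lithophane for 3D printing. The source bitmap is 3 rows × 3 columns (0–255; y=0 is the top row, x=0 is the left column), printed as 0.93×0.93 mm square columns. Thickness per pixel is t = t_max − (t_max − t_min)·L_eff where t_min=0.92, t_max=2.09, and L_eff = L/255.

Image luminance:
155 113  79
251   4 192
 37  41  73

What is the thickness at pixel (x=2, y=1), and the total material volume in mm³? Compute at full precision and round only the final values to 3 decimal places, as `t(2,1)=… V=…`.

t(2,1)=1.209 V=12.519

span = t_max - t_min = 2.09 - 0.92 = 1.170
L(2,1) = 192, L_eff = 192/255 = 0.752941
t(2,1) = 2.09 - 1.170·0.752941 = 1.209
Σt over all 3·3 pixels = 12303/850 ≈ 14.4741176
V = pitch²·Σt = 0.93²·12303/850 = 12.519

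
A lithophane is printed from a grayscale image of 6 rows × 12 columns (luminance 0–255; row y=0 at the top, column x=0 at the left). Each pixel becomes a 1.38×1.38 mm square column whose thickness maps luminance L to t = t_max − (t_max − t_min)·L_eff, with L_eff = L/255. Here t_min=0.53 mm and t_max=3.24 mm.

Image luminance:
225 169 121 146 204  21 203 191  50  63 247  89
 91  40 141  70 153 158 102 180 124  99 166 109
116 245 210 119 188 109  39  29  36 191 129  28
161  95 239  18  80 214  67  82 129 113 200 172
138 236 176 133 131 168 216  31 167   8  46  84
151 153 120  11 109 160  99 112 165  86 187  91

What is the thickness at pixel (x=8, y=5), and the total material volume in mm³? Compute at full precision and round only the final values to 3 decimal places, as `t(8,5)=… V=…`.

t(8,5)=1.486 V=259.093

span = t_max - t_min = 3.24 - 0.53 = 2.710
L(8,5) = 165, L_eff = 165/255 = 0.647059
t(8,5) = 3.24 - 2.710·0.647059 = 1.486
Σt over all 6·12 pixels = 3469261/25500 ≈ 136.0494510
V = pitch²·Σt = 1.38²·3469261/25500 = 259.093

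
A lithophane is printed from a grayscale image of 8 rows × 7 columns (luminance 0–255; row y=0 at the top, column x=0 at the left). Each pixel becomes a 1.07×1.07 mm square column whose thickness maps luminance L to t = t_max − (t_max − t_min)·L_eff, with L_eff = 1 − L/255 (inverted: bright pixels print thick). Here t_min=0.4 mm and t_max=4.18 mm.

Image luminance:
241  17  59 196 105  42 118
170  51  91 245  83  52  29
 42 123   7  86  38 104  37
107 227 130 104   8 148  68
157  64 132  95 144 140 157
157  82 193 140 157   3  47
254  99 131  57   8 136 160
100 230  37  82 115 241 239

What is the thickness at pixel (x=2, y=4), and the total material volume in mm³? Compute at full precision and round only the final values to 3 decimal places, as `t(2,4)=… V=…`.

t(2,4)=2.357 V=132.311

span = t_max - t_min = 4.18 - 0.4 = 3.780
L(2,4) = 132, L_eff = 1 - 132/255 = 0.482353 (inverted)
t(2,4) = 4.18 - 3.780·0.482353 = 2.357
Σt over all 8·7 pixels = 98231/850 ≈ 115.5658824
V = pitch²·Σt = 1.07²·98231/850 = 132.311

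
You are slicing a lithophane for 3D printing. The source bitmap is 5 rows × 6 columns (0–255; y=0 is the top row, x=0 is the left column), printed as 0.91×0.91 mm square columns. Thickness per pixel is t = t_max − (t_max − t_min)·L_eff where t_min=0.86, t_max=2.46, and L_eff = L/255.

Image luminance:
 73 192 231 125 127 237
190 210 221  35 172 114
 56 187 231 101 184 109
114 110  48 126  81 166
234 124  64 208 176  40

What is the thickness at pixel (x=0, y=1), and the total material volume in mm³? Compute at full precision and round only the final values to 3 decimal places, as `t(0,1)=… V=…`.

span = t_max - t_min = 2.46 - 0.86 = 1.600
L(0,1) = 190, L_eff = 190/255 = 0.745098
t(0,1) = 2.46 - 1.600·0.745098 = 1.268
Σt over all 5·6 pixels = 59807/1275 ≈ 46.9074510
V = pitch²·Σt = 0.91²·59807/1275 = 38.844

t(0,1)=1.268 V=38.844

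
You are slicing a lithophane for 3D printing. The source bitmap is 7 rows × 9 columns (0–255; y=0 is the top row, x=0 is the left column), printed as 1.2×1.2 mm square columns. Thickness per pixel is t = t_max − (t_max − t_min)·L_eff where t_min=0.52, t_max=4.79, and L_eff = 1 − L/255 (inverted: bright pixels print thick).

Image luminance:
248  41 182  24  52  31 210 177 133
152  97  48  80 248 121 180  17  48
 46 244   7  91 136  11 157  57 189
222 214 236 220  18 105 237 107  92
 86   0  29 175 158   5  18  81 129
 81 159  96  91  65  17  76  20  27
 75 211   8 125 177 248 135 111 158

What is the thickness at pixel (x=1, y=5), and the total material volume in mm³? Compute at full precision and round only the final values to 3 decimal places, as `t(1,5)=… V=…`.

t(1,5)=3.182 V=216.905

span = t_max - t_min = 4.79 - 0.52 = 4.270
L(1,5) = 159, L_eff = 1 - 159/255 = 0.376471 (inverted)
t(1,5) = 4.79 - 4.270·0.376471 = 3.182
Σt over all 7·9 pixels = 3841033/25500 ≈ 150.6287451
V = pitch²·Σt = 1.2²·3841033/25500 = 216.905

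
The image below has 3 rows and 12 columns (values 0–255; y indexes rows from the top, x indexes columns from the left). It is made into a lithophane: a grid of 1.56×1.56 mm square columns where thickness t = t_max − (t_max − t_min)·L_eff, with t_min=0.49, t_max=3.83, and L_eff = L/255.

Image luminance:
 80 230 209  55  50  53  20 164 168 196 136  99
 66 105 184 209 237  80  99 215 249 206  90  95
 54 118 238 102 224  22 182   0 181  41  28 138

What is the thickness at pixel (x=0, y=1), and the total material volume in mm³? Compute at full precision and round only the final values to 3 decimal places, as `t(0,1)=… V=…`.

span = t_max - t_min = 3.83 - 0.49 = 3.340
L(0,1) = 66, L_eff = 66/255 = 0.258824
t(0,1) = 3.83 - 3.340·0.258824 = 2.966
Σt over all 3·12 pixels = 328643/4250 ≈ 77.3277647
V = pitch²·Σt = 1.56²·328643/4250 = 188.185

t(0,1)=2.966 V=188.185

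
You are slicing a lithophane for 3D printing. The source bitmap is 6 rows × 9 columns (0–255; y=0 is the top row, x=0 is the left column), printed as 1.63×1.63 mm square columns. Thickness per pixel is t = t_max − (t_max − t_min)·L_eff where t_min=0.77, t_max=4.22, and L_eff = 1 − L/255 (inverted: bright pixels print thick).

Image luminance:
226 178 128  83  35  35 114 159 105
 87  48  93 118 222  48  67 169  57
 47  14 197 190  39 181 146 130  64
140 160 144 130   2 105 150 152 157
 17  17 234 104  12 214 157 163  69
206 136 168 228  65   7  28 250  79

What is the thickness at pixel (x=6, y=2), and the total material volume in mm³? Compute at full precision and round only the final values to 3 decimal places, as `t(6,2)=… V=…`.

t(6,2)=2.745 V=336.001

span = t_max - t_min = 4.22 - 0.77 = 3.450
L(6,2) = 146, L_eff = 1 - 146/255 = 0.427451 (inverted)
t(6,2) = 4.22 - 3.450·0.427451 = 2.745
Σt over all 6·9 pixels = 53747/425 ≈ 126.4635294
V = pitch²·Σt = 1.63²·53747/425 = 336.001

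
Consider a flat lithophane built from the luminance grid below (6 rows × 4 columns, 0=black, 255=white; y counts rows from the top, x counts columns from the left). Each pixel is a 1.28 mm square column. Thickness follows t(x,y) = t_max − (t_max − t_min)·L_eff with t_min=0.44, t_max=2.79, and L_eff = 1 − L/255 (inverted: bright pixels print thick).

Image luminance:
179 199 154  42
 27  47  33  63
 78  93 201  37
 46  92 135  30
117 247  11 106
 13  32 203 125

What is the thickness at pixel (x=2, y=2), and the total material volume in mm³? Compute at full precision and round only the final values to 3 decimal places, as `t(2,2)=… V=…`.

t(2,2)=2.292 V=52.180

span = t_max - t_min = 2.79 - 0.44 = 2.350
L(2,2) = 201, L_eff = 1 - 201/255 = 0.211765 (inverted)
t(2,2) = 2.79 - 2.350·0.211765 = 2.292
Σt over all 6·4 pixels = 27071/850 ≈ 31.8482353
V = pitch²·Σt = 1.28²·27071/850 = 52.180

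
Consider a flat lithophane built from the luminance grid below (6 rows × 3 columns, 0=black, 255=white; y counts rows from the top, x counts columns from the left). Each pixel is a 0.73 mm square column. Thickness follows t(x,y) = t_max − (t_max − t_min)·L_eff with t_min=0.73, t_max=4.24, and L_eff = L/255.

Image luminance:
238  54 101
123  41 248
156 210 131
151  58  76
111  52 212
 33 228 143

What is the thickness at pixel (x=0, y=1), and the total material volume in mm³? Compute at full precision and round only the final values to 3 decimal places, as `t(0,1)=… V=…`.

t(0,1)=2.547 V=23.316

span = t_max - t_min = 4.24 - 0.73 = 3.510
L(0,1) = 123, L_eff = 123/255 = 0.482353
t(0,1) = 4.24 - 3.510·0.482353 = 2.547
Σt over all 6·3 pixels = 185949/4250 ≈ 43.7527059
V = pitch²·Σt = 0.73²·185949/4250 = 23.316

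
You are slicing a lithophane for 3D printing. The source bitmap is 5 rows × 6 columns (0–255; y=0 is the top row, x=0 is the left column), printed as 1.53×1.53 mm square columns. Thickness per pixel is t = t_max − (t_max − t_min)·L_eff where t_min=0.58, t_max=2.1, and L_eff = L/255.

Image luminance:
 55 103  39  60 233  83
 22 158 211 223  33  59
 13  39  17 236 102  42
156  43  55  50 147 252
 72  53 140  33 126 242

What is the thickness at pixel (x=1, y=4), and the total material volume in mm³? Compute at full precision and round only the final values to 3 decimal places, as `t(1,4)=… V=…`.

t(1,4)=1.784 V=104.262

span = t_max - t_min = 2.1 - 0.58 = 1.520
L(1,4) = 53, L_eff = 53/255 = 0.207843
t(1,4) = 2.1 - 1.520·0.207843 = 1.784
Σt over all 5·6 pixels = 283939/6375 ≈ 44.5394510
V = pitch²·Σt = 1.53²·283939/6375 = 104.262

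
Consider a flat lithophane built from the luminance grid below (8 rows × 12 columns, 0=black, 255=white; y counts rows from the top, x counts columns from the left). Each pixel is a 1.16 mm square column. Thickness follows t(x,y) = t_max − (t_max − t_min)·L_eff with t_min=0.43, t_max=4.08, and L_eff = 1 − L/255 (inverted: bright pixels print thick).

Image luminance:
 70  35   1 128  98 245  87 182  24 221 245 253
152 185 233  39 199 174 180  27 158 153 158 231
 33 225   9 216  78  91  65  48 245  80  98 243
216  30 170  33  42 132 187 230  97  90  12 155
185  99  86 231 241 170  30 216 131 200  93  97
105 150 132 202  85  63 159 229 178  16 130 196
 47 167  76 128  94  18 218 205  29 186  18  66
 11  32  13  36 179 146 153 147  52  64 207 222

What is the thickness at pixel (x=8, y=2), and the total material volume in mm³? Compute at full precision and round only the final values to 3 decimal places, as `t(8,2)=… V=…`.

span = t_max - t_min = 4.08 - 0.43 = 3.650
L(8,2) = 245, L_eff = 1 - 245/255 = 0.039216 (inverted)
t(8,2) = 4.08 - 3.650·0.039216 = 3.937
Σt over all 8·12 pixels = 1104121/5100 ≈ 216.4943137
V = pitch²·Σt = 1.16²·1104121/5100 = 291.315

t(8,2)=3.937 V=291.315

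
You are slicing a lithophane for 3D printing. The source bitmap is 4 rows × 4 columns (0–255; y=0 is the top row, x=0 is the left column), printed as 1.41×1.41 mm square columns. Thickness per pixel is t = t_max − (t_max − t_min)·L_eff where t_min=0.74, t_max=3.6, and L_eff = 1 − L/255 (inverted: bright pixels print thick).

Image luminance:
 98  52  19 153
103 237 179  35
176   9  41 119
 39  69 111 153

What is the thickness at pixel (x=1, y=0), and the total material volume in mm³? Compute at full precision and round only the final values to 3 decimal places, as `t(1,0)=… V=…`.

span = t_max - t_min = 3.6 - 0.74 = 2.860
L(1,0) = 52, L_eff = 1 - 52/255 = 0.796078 (inverted)
t(1,0) = 3.6 - 2.860·0.796078 = 1.323
Σt over all 4·4 pixels = 126253/4250 ≈ 29.7065882
V = pitch²·Σt = 1.41²·126253/4250 = 59.060

t(1,0)=1.323 V=59.060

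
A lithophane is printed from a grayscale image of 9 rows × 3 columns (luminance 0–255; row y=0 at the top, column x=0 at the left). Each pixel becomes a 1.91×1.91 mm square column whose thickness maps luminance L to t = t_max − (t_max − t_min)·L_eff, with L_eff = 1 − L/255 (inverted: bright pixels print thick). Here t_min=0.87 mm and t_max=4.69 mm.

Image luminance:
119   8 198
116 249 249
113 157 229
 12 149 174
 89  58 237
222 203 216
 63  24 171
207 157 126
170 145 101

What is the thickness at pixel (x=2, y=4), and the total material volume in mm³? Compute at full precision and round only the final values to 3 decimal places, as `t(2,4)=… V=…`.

span = t_max - t_min = 4.69 - 0.87 = 3.820
L(2,4) = 237, L_eff = 1 - 237/255 = 0.070588 (inverted)
t(2,4) = 4.69 - 3.820·0.070588 = 4.420
Σt over all 9·3 pixels = 2112479/25500 ≈ 82.8423137
V = pitch²·Σt = 1.91²·2112479/25500 = 302.217

t(2,4)=4.420 V=302.217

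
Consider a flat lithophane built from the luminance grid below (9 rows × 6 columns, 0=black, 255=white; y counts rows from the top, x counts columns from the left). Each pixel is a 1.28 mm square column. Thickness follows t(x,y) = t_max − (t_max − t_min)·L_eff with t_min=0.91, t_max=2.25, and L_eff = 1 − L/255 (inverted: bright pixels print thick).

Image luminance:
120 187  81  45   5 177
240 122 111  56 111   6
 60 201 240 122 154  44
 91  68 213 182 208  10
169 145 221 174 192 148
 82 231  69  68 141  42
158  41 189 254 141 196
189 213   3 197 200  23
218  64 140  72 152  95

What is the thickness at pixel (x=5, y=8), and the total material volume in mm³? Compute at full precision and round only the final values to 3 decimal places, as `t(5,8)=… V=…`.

span = t_max - t_min = 2.25 - 0.91 = 1.340
L(5,8) = 95, L_eff = 1 - 95/255 = 0.627451 (inverted)
t(5,8) = 2.25 - 1.340·0.627451 = 1.409
Σt over all 9·6 pixels = 550481/6375 ≈ 86.3499608
V = pitch²·Σt = 1.28²·550481/6375 = 141.476

t(5,8)=1.409 V=141.476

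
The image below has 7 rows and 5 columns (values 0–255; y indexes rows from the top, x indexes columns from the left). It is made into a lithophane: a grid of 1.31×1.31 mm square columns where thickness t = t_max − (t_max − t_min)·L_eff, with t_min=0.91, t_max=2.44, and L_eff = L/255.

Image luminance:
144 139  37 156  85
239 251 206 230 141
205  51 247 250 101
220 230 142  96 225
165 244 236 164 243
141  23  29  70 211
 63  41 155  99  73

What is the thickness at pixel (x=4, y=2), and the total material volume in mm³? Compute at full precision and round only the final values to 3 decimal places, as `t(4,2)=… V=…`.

span = t_max - t_min = 2.44 - 0.91 = 1.530
L(4,2) = 101, L_eff = 101/255 = 0.396078
t(4,2) = 2.44 - 1.530·0.396078 = 1.834
Σt over all 7·5 pixels = 53.288
V = pitch²·Σt = 1.31²·53.288 = 91.448

t(4,2)=1.834 V=91.448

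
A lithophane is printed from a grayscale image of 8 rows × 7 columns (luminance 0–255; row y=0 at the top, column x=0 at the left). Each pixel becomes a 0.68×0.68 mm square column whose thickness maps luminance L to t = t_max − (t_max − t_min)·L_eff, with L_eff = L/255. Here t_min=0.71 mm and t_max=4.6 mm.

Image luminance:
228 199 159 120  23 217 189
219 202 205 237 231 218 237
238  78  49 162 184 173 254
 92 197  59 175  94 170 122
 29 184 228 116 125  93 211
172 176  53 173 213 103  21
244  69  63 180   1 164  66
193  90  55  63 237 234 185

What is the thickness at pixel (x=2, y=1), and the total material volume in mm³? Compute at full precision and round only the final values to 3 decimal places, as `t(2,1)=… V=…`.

t(2,1)=1.473 V=59.354

span = t_max - t_min = 4.6 - 0.71 = 3.890
L(2,1) = 205, L_eff = 205/255 = 0.803922
t(2,1) = 4.6 - 3.890·0.803922 = 1.473
Σt over all 8·7 pixels = 272766/2125 ≈ 128.3604706
V = pitch²·Σt = 0.68²·272766/2125 = 59.354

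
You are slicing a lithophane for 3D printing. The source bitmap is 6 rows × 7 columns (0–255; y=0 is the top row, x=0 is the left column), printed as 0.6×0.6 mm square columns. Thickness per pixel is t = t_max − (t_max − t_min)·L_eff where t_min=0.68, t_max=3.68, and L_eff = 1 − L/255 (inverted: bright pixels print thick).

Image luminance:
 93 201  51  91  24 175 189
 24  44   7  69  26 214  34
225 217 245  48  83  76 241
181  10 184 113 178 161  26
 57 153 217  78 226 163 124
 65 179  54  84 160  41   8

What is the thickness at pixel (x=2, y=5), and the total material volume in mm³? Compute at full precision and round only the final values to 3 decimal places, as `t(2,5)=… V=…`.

span = t_max - t_min = 3.68 - 0.68 = 3.000
L(2,5) = 54, L_eff = 1 - 54/255 = 0.788235 (inverted)
t(2,5) = 3.68 - 3.000·0.788235 = 1.315
Σt over all 6·7 pixels = 36333/425 ≈ 85.4894118
V = pitch²·Σt = 0.6²·36333/425 = 30.776

t(2,5)=1.315 V=30.776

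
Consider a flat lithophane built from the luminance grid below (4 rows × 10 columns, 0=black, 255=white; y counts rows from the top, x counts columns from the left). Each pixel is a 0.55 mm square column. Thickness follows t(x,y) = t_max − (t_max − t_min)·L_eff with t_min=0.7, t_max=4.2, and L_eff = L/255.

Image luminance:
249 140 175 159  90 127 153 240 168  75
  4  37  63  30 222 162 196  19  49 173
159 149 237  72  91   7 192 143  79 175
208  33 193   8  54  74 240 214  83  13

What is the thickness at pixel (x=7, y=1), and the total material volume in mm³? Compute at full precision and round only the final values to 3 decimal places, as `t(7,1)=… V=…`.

t(7,1)=3.939 V=30.247

span = t_max - t_min = 4.2 - 0.7 = 3.500
L(7,1) = 19, L_eff = 19/255 = 0.074510
t(7,1) = 4.2 - 3.500·0.074510 = 3.939
Σt over all 4·10 pixels = 10199/102 ≈ 99.9901961
V = pitch²·Σt = 0.55²·10199/102 = 30.247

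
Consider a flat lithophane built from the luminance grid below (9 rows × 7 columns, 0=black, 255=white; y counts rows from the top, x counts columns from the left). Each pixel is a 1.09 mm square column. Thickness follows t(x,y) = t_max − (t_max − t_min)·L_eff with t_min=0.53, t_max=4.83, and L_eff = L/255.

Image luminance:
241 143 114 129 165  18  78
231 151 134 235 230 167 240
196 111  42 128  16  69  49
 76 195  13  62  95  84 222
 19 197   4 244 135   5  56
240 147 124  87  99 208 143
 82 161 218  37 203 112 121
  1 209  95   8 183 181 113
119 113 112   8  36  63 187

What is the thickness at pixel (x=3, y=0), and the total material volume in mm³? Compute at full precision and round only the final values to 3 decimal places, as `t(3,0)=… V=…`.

span = t_max - t_min = 4.83 - 0.53 = 4.300
L(3,0) = 129, L_eff = 129/255 = 0.505882
t(3,0) = 4.83 - 4.300·0.505882 = 2.655
Σt over all 9·7 pixels = 59289/340 ≈ 174.3794118
V = pitch²·Σt = 1.09²·59289/340 = 207.180

t(3,0)=2.655 V=207.180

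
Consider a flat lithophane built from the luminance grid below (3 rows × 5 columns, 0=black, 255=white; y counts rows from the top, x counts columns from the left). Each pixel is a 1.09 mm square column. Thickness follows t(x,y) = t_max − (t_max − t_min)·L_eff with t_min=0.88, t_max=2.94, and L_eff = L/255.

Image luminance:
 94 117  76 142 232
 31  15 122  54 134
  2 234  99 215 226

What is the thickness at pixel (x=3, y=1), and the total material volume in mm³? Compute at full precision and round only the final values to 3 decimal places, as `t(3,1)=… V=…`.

span = t_max - t_min = 2.94 - 0.88 = 2.060
L(3,1) = 54, L_eff = 54/255 = 0.211765
t(3,1) = 2.94 - 2.060·0.211765 = 2.504
Σt over all 3·5 pixels = 188798/6375 ≈ 29.6153725
V = pitch²·Σt = 1.09²·188798/6375 = 35.186

t(3,1)=2.504 V=35.186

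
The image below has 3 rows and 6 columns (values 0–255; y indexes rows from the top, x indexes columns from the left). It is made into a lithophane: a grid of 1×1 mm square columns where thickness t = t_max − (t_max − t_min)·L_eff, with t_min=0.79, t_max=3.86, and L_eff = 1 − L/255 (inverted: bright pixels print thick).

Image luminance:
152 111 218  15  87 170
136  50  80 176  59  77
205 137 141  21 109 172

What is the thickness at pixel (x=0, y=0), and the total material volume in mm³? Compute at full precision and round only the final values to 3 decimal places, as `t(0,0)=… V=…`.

t(0,0)=2.620 V=39.695

span = t_max - t_min = 3.86 - 0.79 = 3.070
L(0,0) = 152, L_eff = 1 - 152/255 = 0.403922 (inverted)
t(0,0) = 3.86 - 3.070·0.403922 = 2.620
Σt over all 3·6 pixels = 506111/12750 ≈ 39.6949804
V = pitch²·Σt = 1²·506111/12750 = 39.695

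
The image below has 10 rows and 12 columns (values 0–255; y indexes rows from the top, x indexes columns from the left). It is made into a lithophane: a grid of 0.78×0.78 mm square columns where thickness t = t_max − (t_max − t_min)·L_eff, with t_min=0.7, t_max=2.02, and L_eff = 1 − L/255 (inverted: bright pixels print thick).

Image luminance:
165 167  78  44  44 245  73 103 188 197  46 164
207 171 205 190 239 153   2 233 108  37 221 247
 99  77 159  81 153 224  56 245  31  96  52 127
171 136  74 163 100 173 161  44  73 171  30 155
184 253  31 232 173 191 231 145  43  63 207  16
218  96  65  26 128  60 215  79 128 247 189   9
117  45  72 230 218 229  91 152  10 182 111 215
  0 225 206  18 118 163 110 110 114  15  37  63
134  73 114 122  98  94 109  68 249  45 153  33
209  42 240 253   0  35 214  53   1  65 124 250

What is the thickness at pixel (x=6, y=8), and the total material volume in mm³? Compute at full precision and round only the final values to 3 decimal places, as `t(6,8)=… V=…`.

span = t_max - t_min = 2.02 - 0.7 = 1.320
L(6,8) = 109, L_eff = 1 - 109/255 = 0.572549 (inverted)
t(6,8) = 2.02 - 1.320·0.572549 = 1.264
Σt over all 10·12 pixels = 346096/2125 ≈ 162.8687059
V = pitch²·Σt = 0.78²·346096/2125 = 99.089

t(6,8)=1.264 V=99.089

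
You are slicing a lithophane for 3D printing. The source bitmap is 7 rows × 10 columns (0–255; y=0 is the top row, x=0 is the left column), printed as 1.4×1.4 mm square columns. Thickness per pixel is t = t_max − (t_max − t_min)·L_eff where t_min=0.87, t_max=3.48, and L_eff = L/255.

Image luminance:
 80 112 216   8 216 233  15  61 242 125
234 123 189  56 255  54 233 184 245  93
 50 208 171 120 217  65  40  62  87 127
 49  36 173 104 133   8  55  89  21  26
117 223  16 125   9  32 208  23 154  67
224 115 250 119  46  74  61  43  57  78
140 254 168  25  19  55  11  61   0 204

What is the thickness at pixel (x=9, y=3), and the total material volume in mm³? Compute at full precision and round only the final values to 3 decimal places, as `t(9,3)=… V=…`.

span = t_max - t_min = 3.48 - 0.87 = 2.610
L(9,3) = 26, L_eff = 26/255 = 0.101961
t(9,3) = 3.48 - 2.610·0.101961 = 3.214
Σt over all 7·10 pixels = 1392609/8500 ≈ 163.8363529
V = pitch²·Σt = 1.4²·1392609/8500 = 321.119

t(9,3)=3.214 V=321.119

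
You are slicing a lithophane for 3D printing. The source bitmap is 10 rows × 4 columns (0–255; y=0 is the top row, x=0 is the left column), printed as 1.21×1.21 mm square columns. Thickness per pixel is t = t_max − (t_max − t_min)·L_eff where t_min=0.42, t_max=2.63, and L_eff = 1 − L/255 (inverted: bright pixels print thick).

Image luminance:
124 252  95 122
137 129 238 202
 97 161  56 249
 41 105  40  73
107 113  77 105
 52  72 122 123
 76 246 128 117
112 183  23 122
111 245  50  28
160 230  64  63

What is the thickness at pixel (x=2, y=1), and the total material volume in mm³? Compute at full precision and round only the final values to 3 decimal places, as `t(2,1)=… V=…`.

span = t_max - t_min = 2.63 - 0.42 = 2.210
L(2,1) = 238, L_eff = 1 - 238/255 = 0.066667 (inverted)
t(2,1) = 2.63 - 2.210·0.066667 = 2.483
Σt over all 10·4 pixels = 353/6 ≈ 58.8333333
V = pitch²·Σt = 1.21²·353/6 = 86.138

t(2,1)=2.483 V=86.138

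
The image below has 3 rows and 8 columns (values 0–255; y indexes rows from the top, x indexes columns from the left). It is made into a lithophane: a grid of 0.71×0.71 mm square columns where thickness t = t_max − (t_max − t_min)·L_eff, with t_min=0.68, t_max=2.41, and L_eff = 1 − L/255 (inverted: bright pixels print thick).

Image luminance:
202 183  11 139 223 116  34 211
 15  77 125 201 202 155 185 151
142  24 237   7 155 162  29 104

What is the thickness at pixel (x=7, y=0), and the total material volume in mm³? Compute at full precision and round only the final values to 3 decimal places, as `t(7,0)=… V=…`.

t(7,0)=2.111 V=18.795

span = t_max - t_min = 2.41 - 0.68 = 1.730
L(7,0) = 211, L_eff = 1 - 211/255 = 0.172549 (inverted)
t(7,0) = 2.41 - 1.730·0.172549 = 2.111
Σt over all 3·8 pixels = 31691/850 ≈ 37.2835294
V = pitch²·Σt = 0.71²·31691/850 = 18.795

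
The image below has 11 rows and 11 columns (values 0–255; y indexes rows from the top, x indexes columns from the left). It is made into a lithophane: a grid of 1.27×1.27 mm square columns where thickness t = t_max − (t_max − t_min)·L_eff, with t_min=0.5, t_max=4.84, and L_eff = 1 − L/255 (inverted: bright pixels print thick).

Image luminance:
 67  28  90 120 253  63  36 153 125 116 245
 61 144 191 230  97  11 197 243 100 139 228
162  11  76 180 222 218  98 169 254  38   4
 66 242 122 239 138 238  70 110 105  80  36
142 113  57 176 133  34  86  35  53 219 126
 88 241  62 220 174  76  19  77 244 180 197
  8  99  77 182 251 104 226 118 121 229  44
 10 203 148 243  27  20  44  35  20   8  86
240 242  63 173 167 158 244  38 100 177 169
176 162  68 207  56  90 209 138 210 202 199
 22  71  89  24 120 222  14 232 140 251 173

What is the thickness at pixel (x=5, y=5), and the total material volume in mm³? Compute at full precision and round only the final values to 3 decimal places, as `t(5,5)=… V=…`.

span = t_max - t_min = 4.84 - 0.5 = 4.340
L(5,5) = 76, L_eff = 1 - 76/255 = 0.701961 (inverted)
t(5,5) = 4.84 - 4.340·0.701961 = 1.793
Σt over all 11·11 pixels = 4181747/12750 ≈ 327.9801569
V = pitch²·Σt = 1.27²·4181747/12750 = 528.999

t(5,5)=1.793 V=528.999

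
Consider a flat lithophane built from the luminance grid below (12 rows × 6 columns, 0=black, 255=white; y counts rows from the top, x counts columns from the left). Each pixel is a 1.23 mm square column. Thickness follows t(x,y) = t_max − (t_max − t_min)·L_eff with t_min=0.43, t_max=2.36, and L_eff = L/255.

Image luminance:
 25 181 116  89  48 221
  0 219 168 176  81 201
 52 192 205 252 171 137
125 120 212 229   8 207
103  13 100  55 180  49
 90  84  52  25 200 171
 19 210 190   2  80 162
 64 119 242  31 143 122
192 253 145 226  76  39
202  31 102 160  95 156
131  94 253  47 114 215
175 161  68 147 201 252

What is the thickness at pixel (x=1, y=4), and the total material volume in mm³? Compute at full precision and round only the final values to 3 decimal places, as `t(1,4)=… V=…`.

span = t_max - t_min = 2.36 - 0.43 = 1.930
L(1,4) = 13, L_eff = 13/255 = 0.050980
t(1,4) = 2.36 - 1.930·0.050980 = 2.262
Σt over all 12·6 pixels = 626023/6375 ≈ 98.1996863
V = pitch²·Σt = 1.23²·626023/6375 = 148.566

t(1,4)=2.262 V=148.566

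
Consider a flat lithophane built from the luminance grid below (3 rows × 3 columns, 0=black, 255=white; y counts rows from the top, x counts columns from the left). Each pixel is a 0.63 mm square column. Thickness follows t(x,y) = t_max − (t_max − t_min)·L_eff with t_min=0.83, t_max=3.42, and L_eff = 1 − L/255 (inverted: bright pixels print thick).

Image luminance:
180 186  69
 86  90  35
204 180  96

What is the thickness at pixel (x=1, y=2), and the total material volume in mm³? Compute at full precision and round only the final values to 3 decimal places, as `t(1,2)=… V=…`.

t(1,2)=2.658 V=7.504

span = t_max - t_min = 3.42 - 0.83 = 2.590
L(1,2) = 180, L_eff = 1 - 180/255 = 0.294118 (inverted)
t(1,2) = 3.42 - 2.590·0.294118 = 2.658
Σt over all 3·3 pixels = 482119/25500 ≈ 18.9066275
V = pitch²·Σt = 0.63²·482119/25500 = 7.504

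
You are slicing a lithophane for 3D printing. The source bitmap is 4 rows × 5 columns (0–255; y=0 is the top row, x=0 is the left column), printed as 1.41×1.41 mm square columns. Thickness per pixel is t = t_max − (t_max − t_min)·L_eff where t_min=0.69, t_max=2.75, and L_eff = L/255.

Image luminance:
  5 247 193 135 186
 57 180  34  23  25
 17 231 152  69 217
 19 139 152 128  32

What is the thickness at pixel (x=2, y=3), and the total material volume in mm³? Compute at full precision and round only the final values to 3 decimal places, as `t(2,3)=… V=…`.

span = t_max - t_min = 2.75 - 0.69 = 2.060
L(2,3) = 152, L_eff = 152/255 = 0.596078
t(2,3) = 2.75 - 2.060·0.596078 = 1.522
Σt over all 4·5 pixels = 156809/4250 ≈ 36.8962353
V = pitch²·Σt = 1.41²·156809/4250 = 73.353

t(2,3)=1.522 V=73.353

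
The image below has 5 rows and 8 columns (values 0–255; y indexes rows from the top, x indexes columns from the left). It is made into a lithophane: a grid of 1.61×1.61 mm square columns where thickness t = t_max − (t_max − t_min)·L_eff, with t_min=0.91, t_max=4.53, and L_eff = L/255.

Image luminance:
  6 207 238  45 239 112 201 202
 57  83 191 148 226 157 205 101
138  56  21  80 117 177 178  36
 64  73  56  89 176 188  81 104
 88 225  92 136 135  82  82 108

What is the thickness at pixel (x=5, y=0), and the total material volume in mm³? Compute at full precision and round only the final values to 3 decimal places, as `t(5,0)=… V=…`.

span = t_max - t_min = 4.53 - 0.91 = 3.620
L(5,0) = 112, L_eff = 112/255 = 0.439216
t(5,0) = 4.53 - 3.620·0.439216 = 2.940
Σt over all 5·8 pixels = 28106/255 ≈ 110.2196078
V = pitch²·Σt = 1.61²·28106/255 = 285.700

t(5,0)=2.940 V=285.700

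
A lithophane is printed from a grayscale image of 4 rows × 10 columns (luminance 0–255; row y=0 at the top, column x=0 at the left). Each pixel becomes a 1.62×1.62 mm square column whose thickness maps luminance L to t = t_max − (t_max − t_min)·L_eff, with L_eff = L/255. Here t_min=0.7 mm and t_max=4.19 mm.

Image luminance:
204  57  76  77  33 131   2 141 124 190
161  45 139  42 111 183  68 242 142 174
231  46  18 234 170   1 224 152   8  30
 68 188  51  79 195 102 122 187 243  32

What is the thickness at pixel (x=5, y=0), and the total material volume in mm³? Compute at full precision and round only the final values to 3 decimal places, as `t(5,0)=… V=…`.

span = t_max - t_min = 4.19 - 0.7 = 3.490
L(5,0) = 131, L_eff = 131/255 = 0.513725
t(5,0) = 4.19 - 3.490·0.513725 = 2.397
Σt over all 4·10 pixels = 2625473/25500 ≈ 102.9597255
V = pitch²·Σt = 1.62²·2625473/25500 = 270.208

t(5,0)=2.397 V=270.208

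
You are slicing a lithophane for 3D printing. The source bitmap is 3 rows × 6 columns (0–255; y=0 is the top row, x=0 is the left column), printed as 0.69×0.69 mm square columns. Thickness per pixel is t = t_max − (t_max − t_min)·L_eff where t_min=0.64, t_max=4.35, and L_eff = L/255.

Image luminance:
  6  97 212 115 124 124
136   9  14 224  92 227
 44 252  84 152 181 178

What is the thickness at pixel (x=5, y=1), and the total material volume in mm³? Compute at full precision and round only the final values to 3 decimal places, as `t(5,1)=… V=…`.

span = t_max - t_min = 4.35 - 0.64 = 3.710
L(5,1) = 227, L_eff = 227/255 = 0.890196
t(5,1) = 4.35 - 3.710·0.890196 = 1.047
Σt over all 3·6 pixels = 384703/8500 ≈ 45.2591765
V = pitch²·Σt = 0.69²·384703/8500 = 21.548

t(5,1)=1.047 V=21.548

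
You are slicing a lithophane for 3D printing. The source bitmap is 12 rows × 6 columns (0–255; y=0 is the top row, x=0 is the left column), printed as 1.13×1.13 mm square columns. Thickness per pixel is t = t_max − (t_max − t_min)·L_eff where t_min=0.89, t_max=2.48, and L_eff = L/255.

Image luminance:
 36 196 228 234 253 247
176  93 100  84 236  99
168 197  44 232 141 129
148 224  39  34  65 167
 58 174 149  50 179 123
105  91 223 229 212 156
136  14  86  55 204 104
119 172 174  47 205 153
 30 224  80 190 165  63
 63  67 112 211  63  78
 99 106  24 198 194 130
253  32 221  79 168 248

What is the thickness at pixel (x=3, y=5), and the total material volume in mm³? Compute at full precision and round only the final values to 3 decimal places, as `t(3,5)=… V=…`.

t(3,5)=1.052 V=149.292

span = t_max - t_min = 2.48 - 0.89 = 1.590
L(3,5) = 229, L_eff = 229/255 = 0.898039
t(3,5) = 2.48 - 1.590·0.898039 = 1.052
Σt over all 12·6 pixels = 496901/4250 ≈ 116.9178824
V = pitch²·Σt = 1.13²·496901/4250 = 149.292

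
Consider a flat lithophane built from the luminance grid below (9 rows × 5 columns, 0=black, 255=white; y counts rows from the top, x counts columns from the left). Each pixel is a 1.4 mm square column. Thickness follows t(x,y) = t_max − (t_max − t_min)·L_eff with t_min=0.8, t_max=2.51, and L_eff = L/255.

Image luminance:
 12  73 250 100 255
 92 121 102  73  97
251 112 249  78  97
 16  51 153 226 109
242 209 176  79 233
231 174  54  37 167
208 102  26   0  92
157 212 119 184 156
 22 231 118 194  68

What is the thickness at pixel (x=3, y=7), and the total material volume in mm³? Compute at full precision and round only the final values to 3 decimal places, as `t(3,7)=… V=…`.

t(3,7)=1.276 V=142.416

span = t_max - t_min = 2.51 - 0.8 = 1.710
L(3,7) = 184, L_eff = 184/255 = 0.721569
t(3,7) = 2.51 - 1.710·0.721569 = 1.276
Σt over all 9·5 pixels = 617619/8500 ≈ 72.6610588
V = pitch²·Σt = 1.4²·617619/8500 = 142.416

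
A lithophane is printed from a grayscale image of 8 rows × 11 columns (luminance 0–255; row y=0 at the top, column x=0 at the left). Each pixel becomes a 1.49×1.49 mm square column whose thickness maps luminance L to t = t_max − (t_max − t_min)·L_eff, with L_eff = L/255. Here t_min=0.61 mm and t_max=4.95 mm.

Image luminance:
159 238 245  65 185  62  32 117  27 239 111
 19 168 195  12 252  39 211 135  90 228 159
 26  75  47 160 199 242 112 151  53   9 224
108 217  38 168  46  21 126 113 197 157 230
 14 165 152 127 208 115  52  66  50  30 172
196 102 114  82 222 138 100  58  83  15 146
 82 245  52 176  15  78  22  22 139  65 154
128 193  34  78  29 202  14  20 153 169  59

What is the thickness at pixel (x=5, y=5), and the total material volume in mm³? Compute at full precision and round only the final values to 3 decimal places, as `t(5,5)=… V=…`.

t(5,5)=2.601 V=580.041

span = t_max - t_min = 4.95 - 0.61 = 4.340
L(5,5) = 138, L_eff = 138/255 = 0.541176
t(5,5) = 4.95 - 4.340·0.541176 = 2.601
Σt over all 8·11 pixels = 3331169/12750 ≈ 261.2681569
V = pitch²·Σt = 1.49²·3331169/12750 = 580.041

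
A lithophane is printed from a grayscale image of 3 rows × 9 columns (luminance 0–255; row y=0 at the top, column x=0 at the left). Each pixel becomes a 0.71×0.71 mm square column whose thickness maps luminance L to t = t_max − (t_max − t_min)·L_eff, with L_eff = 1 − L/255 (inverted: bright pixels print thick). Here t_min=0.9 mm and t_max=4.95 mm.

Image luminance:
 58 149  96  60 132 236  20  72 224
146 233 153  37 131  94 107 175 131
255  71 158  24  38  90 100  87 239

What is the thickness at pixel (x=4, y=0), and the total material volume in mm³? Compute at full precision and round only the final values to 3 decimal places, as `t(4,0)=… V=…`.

span = t_max - t_min = 4.95 - 0.9 = 4.050
L(4,0) = 132, L_eff = 1 - 132/255 = 0.482353 (inverted)
t(4,0) = 4.95 - 4.050·0.482353 = 2.996
Σt over all 3·9 pixels = 65421/850 ≈ 76.9658824
V = pitch²·Σt = 0.71²·65421/850 = 38.799

t(4,0)=2.996 V=38.799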